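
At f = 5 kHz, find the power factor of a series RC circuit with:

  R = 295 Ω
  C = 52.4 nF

Step 1 — Angular frequency: ω = 2π·f = 2π·5000 = 3.142e+04 rad/s.
Step 2 — Component impedances:
  R: Z = R = 295 Ω
  C: Z = 1/(jωC) = -j/(ω·C) = 0 - j607.5 Ω
Step 3 — Series combination: Z_total = R + C = 295 - j607.5 Ω = 675.3∠-64.1° Ω.
Step 4 — Power factor: PF = cos(φ) = Re(Z)/|Z| = 295/675.3 = 0.4368.
Step 5 — Type: Im(Z) = -607.5 ⇒ leading (phase φ = -64.1°).

PF = 0.4368 (leading, φ = -64.1°)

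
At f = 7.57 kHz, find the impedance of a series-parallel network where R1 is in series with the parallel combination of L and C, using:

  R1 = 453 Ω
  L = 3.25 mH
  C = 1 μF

Step 1 — Angular frequency: ω = 2π·f = 2π·7570 = 4.756e+04 rad/s.
Step 2 — Component impedances:
  R1: Z = R = 453 Ω
  L: Z = jωL = j·4.756e+04·0.00325 = 0 + j154.6 Ω
  C: Z = 1/(jωC) = -j/(ω·C) = 0 - j21.02 Ω
Step 3 — Parallel branch: L || C = 1/(1/L + 1/C) = 0 - j24.33 Ω.
Step 4 — Series with R1: Z_total = R1 + (L || C) = 453 - j24.33 Ω = 453.7∠-3.1° Ω.

Z = 453 - j24.33 Ω = 453.7∠-3.1° Ω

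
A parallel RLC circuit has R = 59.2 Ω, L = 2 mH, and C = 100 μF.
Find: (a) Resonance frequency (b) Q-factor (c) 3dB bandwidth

Step 1 — Resonance: ω₀ = 1/√(LC) = 1/√(0.002·0.0001) = 2236 rad/s.
Step 2 — f₀ = ω₀/(2π) = 355.9 Hz.
Step 3 — Parallel Q: Q = R/(ω₀L) = 59.2/(2236·0.002) = 13.24.
Step 4 — Bandwidth: Δω = ω₀/Q = 168.9 rad/s; BW = Δω/(2π) = 26.88 Hz.

(a) f₀ = 355.9 Hz  (b) Q = 13.24  (c) BW = 26.88 Hz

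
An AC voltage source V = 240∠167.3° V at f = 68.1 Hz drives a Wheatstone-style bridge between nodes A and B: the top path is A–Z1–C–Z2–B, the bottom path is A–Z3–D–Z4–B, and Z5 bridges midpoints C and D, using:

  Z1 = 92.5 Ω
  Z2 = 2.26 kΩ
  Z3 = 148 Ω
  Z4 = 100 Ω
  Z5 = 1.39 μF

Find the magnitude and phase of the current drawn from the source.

Step 1 — Angular frequency: ω = 2π·f = 2π·68.1 = 427.9 rad/s.
Step 2 — Component impedances:
  Z1: Z = R = 92.5 Ω
  Z2: Z = R = 2260 Ω
  Z3: Z = R = 148 Ω
  Z4: Z = R = 100 Ω
  Z5: Z = 1/(jωC) = -j/(ω·C) = 0 - j1681 Ω
Step 3 — Bridge requires nodal analysis (the Z5 bridge couples midpoints C and D, so the two paths cannot be reduced to a simple series/parallel combination). Setting node B to ground and injecting 1 A at node A, the 3-node admittance system at A, C, D solves to V_A = Z_AB = 223.2 - j9.149 Ω = 223.3∠-2.3° Ω.
Step 4 — Source phasor: V = 240∠167.3° V = -234.1 + j52.76 V.
Step 5 — Ohm's law: I = V / Z_total = (-234.1 + j52.76) / (223.2 - j9.149) = -1.057 + j0.1931 A.
Step 6 — Convert to polar: |I| = 1.075 A, ∠I = 169.6°.

I = 1.075∠169.6° A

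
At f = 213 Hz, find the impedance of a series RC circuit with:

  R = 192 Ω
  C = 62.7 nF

Step 1 — Angular frequency: ω = 2π·f = 2π·213 = 1338 rad/s.
Step 2 — Component impedances:
  R: Z = R = 192 Ω
  C: Z = 1/(jωC) = -j/(ω·C) = 0 - j1.192e+04 Ω
Step 3 — Series combination: Z_total = R + C = 192 - j1.192e+04 Ω = 1.192e+04∠-89.1° Ω.

Z = 192 - j1.192e+04 Ω = 1.192e+04∠-89.1° Ω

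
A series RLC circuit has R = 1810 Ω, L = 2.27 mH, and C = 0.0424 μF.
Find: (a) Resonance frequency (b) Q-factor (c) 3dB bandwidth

Step 1 — Resonance: ω₀ = 1/√(LC) = 1/√(0.00227·4.24e-08) = 1.019e+05 rad/s.
Step 2 — f₀ = ω₀/(2π) = 1.622e+04 Hz.
Step 3 — Series Q: Q = ω₀L/R = 1.019e+05·0.00227/1810 = 0.1278.
Step 4 — Bandwidth: Δω = ω₀/Q = 7.974e+05 rad/s; BW = Δω/(2π) = 1.269e+05 Hz.

(a) f₀ = 1.622e+04 Hz  (b) Q = 0.1278  (c) BW = 1.269e+05 Hz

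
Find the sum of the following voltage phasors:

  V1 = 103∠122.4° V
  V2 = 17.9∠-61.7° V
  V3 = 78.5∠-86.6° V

Step 1 — Convert each phasor to rectangular form:
  V1 = 103·(cos(122.4°) + j·sin(122.4°)) = -55.19 + j86.97 V
  V2 = 17.9·(cos(-61.7°) + j·sin(-61.7°)) = 8.486 - j15.76 V
  V3 = 78.5·(cos(-86.6°) + j·sin(-86.6°)) = 4.656 - j78.36 V
Step 2 — Sum components: V_total = -42.05 - j7.157 V.
Step 3 — Convert to polar: |V_total| = 42.65 V, ∠V_total = -170.3°.

V_total = 42.65∠-170.3° V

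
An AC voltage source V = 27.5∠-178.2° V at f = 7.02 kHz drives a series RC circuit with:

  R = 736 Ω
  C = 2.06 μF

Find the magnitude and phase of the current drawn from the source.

Step 1 — Angular frequency: ω = 2π·f = 2π·7020 = 4.411e+04 rad/s.
Step 2 — Component impedances:
  R: Z = R = 736 Ω
  C: Z = 1/(jωC) = -j/(ω·C) = 0 - j11.01 Ω
Step 3 — Series combination: Z_total = R + C = 736 - j11.01 Ω = 736.1∠-0.9° Ω.
Step 4 — Source phasor: V = 27.5∠-178.2° V = -27.49 - j0.8638 V.
Step 5 — Ohm's law: I = V / Z_total = (-27.49 - j0.8638) / (736 - j11.01) = -0.03732 - j0.001732 A.
Step 6 — Convert to polar: |I| = 0.03736 A, ∠I = -177.3°.

I = 0.03736∠-177.3° A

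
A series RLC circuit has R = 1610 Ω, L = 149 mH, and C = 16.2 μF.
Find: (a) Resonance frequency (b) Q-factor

Step 1 — Resonance condition Im(Z)=0 gives ω₀ = 1/√(LC).
Step 2 — ω₀ = 1/√(0.149·1.62e-05) = 643.6 rad/s.
Step 3 — f₀ = ω₀/(2π) = 102.4 Hz.
Step 4 — Series Q: Q = ω₀L/R = 643.6·0.149/1610 = 0.05957.

(a) f₀ = 102.4 Hz  (b) Q = 0.05957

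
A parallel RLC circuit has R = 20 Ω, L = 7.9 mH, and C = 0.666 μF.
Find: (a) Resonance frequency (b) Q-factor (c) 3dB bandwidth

Step 1 — Resonance: ω₀ = 1/√(LC) = 1/√(0.0079·6.66e-07) = 1.379e+04 rad/s.
Step 2 — f₀ = ω₀/(2π) = 2194 Hz.
Step 3 — Parallel Q: Q = R/(ω₀L) = 20/(1.379e+04·0.0079) = 0.1836.
Step 4 — Bandwidth: Δω = ω₀/Q = 7.508e+04 rad/s; BW = Δω/(2π) = 1.195e+04 Hz.

(a) f₀ = 2194 Hz  (b) Q = 0.1836  (c) BW = 1.195e+04 Hz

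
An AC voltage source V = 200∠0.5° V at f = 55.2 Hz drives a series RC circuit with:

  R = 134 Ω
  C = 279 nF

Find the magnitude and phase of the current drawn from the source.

Step 1 — Angular frequency: ω = 2π·f = 2π·55.2 = 346.8 rad/s.
Step 2 — Component impedances:
  R: Z = R = 134 Ω
  C: Z = 1/(jωC) = -j/(ω·C) = 0 - j1.033e+04 Ω
Step 3 — Series combination: Z_total = R + C = 134 - j1.033e+04 Ω = 1.034e+04∠-89.3° Ω.
Step 4 — Source phasor: V = 200∠0.5° V = 200 + j1.745 V.
Step 5 — Ohm's law: I = V / Z_total = (200 + j1.745) / (134 - j1.033e+04) = 8.204e-05 + j0.01935 A.
Step 6 — Convert to polar: |I| = 0.01935 A, ∠I = 89.8°.

I = 0.01935∠89.8° A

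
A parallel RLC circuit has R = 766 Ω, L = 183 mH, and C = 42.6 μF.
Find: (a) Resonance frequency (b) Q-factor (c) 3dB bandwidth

Step 1 — Resonance: ω₀ = 1/√(LC) = 1/√(0.183·4.26e-05) = 358.2 rad/s.
Step 2 — f₀ = ω₀/(2π) = 57 Hz.
Step 3 — Parallel Q: Q = R/(ω₀L) = 766/(358.2·0.183) = 11.69.
Step 4 — Bandwidth: Δω = ω₀/Q = 30.65 rad/s; BW = Δω/(2π) = 4.877 Hz.

(a) f₀ = 57 Hz  (b) Q = 11.69  (c) BW = 4.877 Hz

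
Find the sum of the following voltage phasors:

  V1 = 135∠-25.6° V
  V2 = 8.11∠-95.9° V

Step 1 — Convert each phasor to rectangular form:
  V1 = 135·(cos(-25.6°) + j·sin(-25.6°)) = 121.7 - j58.33 V
  V2 = 8.11·(cos(-95.9°) + j·sin(-95.9°)) = -0.8336 - j8.067 V
Step 2 — Sum components: V_total = 120.9 - j66.4 V.
Step 3 — Convert to polar: |V_total| = 137.9 V, ∠V_total = -28.8°.

V_total = 137.9∠-28.8° V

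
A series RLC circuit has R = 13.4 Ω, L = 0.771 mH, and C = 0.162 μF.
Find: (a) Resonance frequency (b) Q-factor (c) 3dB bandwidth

Step 1 — Resonance: ω₀ = 1/√(LC) = 1/√(0.000771·1.62e-07) = 8.948e+04 rad/s.
Step 2 — f₀ = ω₀/(2π) = 1.424e+04 Hz.
Step 3 — Series Q: Q = ω₀L/R = 8.948e+04·0.000771/13.4 = 5.148.
Step 4 — Bandwidth: Δω = ω₀/Q = 1.738e+04 rad/s; BW = Δω/(2π) = 2766 Hz.

(a) f₀ = 1.424e+04 Hz  (b) Q = 5.148  (c) BW = 2766 Hz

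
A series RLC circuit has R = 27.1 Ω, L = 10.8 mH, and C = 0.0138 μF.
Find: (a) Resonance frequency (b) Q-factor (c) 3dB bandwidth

Step 1 — Resonance: ω₀ = 1/√(LC) = 1/√(0.0108·1.38e-08) = 8.191e+04 rad/s.
Step 2 — f₀ = ω₀/(2π) = 1.304e+04 Hz.
Step 3 — Series Q: Q = ω₀L/R = 8.191e+04·0.0108/27.1 = 32.64.
Step 4 — Bandwidth: Δω = ω₀/Q = 2509 rad/s; BW = Δω/(2π) = 399.4 Hz.

(a) f₀ = 1.304e+04 Hz  (b) Q = 32.64  (c) BW = 399.4 Hz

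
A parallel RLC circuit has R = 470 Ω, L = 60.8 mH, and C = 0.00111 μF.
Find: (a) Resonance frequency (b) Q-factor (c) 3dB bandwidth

Step 1 — Resonance: ω₀ = 1/√(LC) = 1/√(0.0608·1.11e-09) = 1.217e+05 rad/s.
Step 2 — f₀ = ω₀/(2π) = 1.937e+04 Hz.
Step 3 — Parallel Q: Q = R/(ω₀L) = 470/(1.217e+05·0.0608) = 0.0635.
Step 4 — Bandwidth: Δω = ω₀/Q = 1.917e+06 rad/s; BW = Δω/(2π) = 3.051e+05 Hz.

(a) f₀ = 1.937e+04 Hz  (b) Q = 0.0635  (c) BW = 3.051e+05 Hz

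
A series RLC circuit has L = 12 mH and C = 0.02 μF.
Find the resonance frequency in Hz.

Step 1 — Resonance condition Im(Z)=0 gives ω₀ = 1/√(LC).
Step 2 — ω₀ = 1/√(0.012·2e-08) = 6.455e+04 rad/s.
Step 3 — f₀ = ω₀/(2π) = 1.027e+04 Hz.

f₀ = 1.027e+04 Hz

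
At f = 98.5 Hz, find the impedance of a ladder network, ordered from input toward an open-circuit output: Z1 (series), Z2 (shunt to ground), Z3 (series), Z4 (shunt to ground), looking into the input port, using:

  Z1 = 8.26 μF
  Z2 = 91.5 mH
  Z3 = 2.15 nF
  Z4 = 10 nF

Step 1 — Angular frequency: ω = 2π·f = 2π·98.5 = 618.9 rad/s.
Step 2 — Component impedances:
  Z1: Z = 1/(jωC) = -j/(ω·C) = 0 - j195.6 Ω
  Z2: Z = jωL = j·618.9·0.0915 = 0 + j56.63 Ω
  Z3: Z = 1/(jωC) = -j/(ω·C) = 0 - j7.515e+05 Ω
  Z4: Z = 1/(jωC) = -j/(ω·C) = 0 - j1.616e+05 Ω
Step 3 — Ladder network (open output): work backward from the far end, alternating series and parallel combinations. Z_in = 0 - j139 Ω = 139∠-90.0° Ω.

Z = 0 - j139 Ω = 139∠-90.0° Ω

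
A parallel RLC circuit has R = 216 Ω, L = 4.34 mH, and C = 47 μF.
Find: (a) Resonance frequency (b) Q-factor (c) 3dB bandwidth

Step 1 — Resonance: ω₀ = 1/√(LC) = 1/√(0.00434·4.7e-05) = 2214 rad/s.
Step 2 — f₀ = ω₀/(2π) = 352.4 Hz.
Step 3 — Parallel Q: Q = R/(ω₀L) = 216/(2214·0.00434) = 22.48.
Step 4 — Bandwidth: Δω = ω₀/Q = 98.5 rad/s; BW = Δω/(2π) = 15.68 Hz.

(a) f₀ = 352.4 Hz  (b) Q = 22.48  (c) BW = 15.68 Hz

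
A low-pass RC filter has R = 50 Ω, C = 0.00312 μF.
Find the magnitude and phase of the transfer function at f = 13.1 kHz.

Step 1 — Angular frequency: ω = 2π·1.31e+04 = 8.231e+04 rad/s.
Step 2 — Transfer function: H(jω) = 1/(1 + jωRC).
Step 3 — Denominator: 1 + jωRC = 1 + j·8.231e+04·50·3.12e-09 = 1 + j0.01284.
Step 4 — H = 0.9998 - j0.01284.
Step 5 — Magnitude: |H| = 0.9999 (-0.0 dB); phase: φ = -0.7°.

|H| = 0.9999 (-0.0 dB), φ = -0.7°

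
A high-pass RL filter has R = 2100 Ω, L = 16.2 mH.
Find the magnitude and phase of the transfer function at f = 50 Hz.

Step 1 — Angular frequency: ω = 2π·50 = 314.2 rad/s.
Step 2 — Transfer function: H(jω) = jωL/(R + jωL).
Step 3 — Numerator jωL = j·5.089; denominator R + jωL = 2100 + j5.089.
Step 4 — H = 5.873e-06 + j0.002424.
Step 5 — Magnitude: |H| = 0.002424 (-52.3 dB); phase: φ = 89.9°.

|H| = 0.002424 (-52.3 dB), φ = 89.9°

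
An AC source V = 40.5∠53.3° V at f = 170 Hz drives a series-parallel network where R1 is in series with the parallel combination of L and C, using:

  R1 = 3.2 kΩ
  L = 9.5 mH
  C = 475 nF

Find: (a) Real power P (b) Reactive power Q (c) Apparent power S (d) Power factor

Step 1 — Angular frequency: ω = 2π·f = 2π·170 = 1068 rad/s.
Step 2 — Component impedances:
  R1: Z = R = 3200 Ω
  L: Z = jωL = j·1068·0.0095 = 0 + j10.15 Ω
  C: Z = 1/(jωC) = -j/(ω·C) = 0 - j1971 Ω
Step 3 — Parallel branch: L || C = 1/(1/L + 1/C) = 0 + j10.2 Ω.
Step 4 — Series with R1: Z_total = R1 + (L || C) = 3200 + j10.2 Ω = 3200∠0.2° Ω.
Step 5 — Source phasor: V = 40.5∠53.3° V = 24.2 + j32.47 V.
Step 6 — Current: I = V / Z = 0.007596 + j0.01012 A = 0.01266∠53.1° A.
Step 7 — Complex power: S = V·I* = 0.5126 + j0.001634 VA.
Step 8 — Real power: P = Re(S) = 0.5126 W.
Step 9 — Reactive power: Q = Im(S) = 0.001634 VAR.
Step 10 — Apparent power: |S| = 0.5126 VA.
Step 11 — Power factor: PF = P/|S| = 1 (lagging).

(a) P = 0.5126 W  (b) Q = 0.001634 VAR  (c) S = 0.5126 VA  (d) PF = 1 (lagging)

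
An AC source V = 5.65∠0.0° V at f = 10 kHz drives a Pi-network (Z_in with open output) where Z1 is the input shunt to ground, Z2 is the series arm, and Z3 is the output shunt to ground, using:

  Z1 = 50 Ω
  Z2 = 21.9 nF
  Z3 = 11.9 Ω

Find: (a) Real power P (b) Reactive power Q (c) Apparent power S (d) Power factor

Step 1 — Angular frequency: ω = 2π·f = 2π·1e+04 = 6.283e+04 rad/s.
Step 2 — Component impedances:
  Z1: Z = R = 50 Ω
  Z2: Z = 1/(jωC) = -j/(ω·C) = 0 - j726.7 Ω
  Z3: Z = R = 11.9 Ω
Step 3 — With open output, the series arm Z2 and the output shunt Z3 appear in series to ground: Z2 + Z3 = 11.9 - j726.7 Ω.
Step 4 — Parallel with input shunt Z1: Z_in = Z1 || (Z2 + Z3) = 49.71 - j3.415 Ω = 49.83∠-3.9° Ω.
Step 5 — Source phasor: V = 5.65∠0.0° V = 5.65 V.
Step 6 — Current: I = V / Z = 0.1131 + j0.007772 A = 0.1134∠3.9° A.
Step 7 — Complex power: S = V·I* = 0.6392 - j0.04391 VA.
Step 8 — Real power: P = Re(S) = 0.6392 W.
Step 9 — Reactive power: Q = Im(S) = -0.04391 VAR.
Step 10 — Apparent power: |S| = 0.6407 VA.
Step 11 — Power factor: PF = P/|S| = 0.9976 (leading).

(a) P = 0.6392 W  (b) Q = -0.04391 VAR  (c) S = 0.6407 VA  (d) PF = 0.9976 (leading)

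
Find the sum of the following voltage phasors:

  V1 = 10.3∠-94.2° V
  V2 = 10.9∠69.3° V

Step 1 — Convert each phasor to rectangular form:
  V1 = 10.3·(cos(-94.2°) + j·sin(-94.2°)) = -0.7544 - j10.27 V
  V2 = 10.9·(cos(69.3°) + j·sin(69.3°)) = 3.853 + j10.2 V
Step 2 — Sum components: V_total = 3.099 - j0.076 V.
Step 3 — Convert to polar: |V_total| = 3.099 V, ∠V_total = -1.4°.

V_total = 3.099∠-1.4° V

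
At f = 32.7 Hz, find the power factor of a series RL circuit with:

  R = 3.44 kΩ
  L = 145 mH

Step 1 — Angular frequency: ω = 2π·f = 2π·32.7 = 205.5 rad/s.
Step 2 — Component impedances:
  R: Z = R = 3440 Ω
  L: Z = jωL = j·205.5·0.145 = 0 + j29.79 Ω
Step 3 — Series combination: Z_total = R + L = 3440 + j29.79 Ω = 3440∠0.5° Ω.
Step 4 — Power factor: PF = cos(φ) = Re(Z)/|Z| = 3440/3440 = 1.
Step 5 — Type: Im(Z) = 29.79 ⇒ lagging (phase φ = 0.5°).

PF = 1 (lagging, φ = 0.5°)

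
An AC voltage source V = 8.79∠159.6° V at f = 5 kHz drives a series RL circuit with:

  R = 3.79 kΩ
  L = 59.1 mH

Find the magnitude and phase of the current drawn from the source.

Step 1 — Angular frequency: ω = 2π·f = 2π·5000 = 3.142e+04 rad/s.
Step 2 — Component impedances:
  R: Z = R = 3790 Ω
  L: Z = jωL = j·3.142e+04·0.0591 = 0 + j1857 Ω
Step 3 — Series combination: Z_total = R + L = 3790 + j1857 Ω = 4220∠26.1° Ω.
Step 4 — Source phasor: V = 8.79∠159.6° V = -8.239 + j3.064 V.
Step 5 — Ohm's law: I = V / Z_total = (-8.239 + j3.064) / (3790 + j1857) = -0.001434 + j0.001511 A.
Step 6 — Convert to polar: |I| = 0.002083 A, ∠I = 133.5°.

I = 0.002083∠133.5° A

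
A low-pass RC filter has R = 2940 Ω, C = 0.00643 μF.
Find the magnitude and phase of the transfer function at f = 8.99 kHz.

Step 1 — Angular frequency: ω = 2π·8990 = 5.649e+04 rad/s.
Step 2 — Transfer function: H(jω) = 1/(1 + jωRC).
Step 3 — Denominator: 1 + jωRC = 1 + j·5.649e+04·2940·6.43e-09 = 1 + j1.068.
Step 4 — H = 0.4672 - j0.4989.
Step 5 — Magnitude: |H| = 0.6835 (-3.3 dB); phase: φ = -46.9°.

|H| = 0.6835 (-3.3 dB), φ = -46.9°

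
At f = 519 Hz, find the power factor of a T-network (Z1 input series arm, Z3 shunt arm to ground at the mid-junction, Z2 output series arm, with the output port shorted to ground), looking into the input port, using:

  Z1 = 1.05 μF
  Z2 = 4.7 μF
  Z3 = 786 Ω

Step 1 — Angular frequency: ω = 2π·f = 2π·519 = 3261 rad/s.
Step 2 — Component impedances:
  Z1: Z = 1/(jωC) = -j/(ω·C) = 0 - j292.1 Ω
  Z2: Z = 1/(jωC) = -j/(ω·C) = 0 - j65.25 Ω
  Z3: Z = R = 786 Ω
Step 3 — With the output port shorted to ground, the output series arm Z2 runs from the junction to ground; the shunt arm Z3 also runs from the junction to ground. They appear in parallel: Z3 || Z2 = 5.379 - j64.8 Ω.
Step 4 — Series with input arm Z1: Z_in = Z1 + (Z3 || Z2) = 5.379 - j356.9 Ω = 356.9∠-89.1° Ω.
Step 5 — Power factor: PF = cos(φ) = Re(Z)/|Z| = 5.379/356.9 = 0.01507.
Step 6 — Type: Im(Z) = -356.9 ⇒ leading (phase φ = -89.1°).

PF = 0.01507 (leading, φ = -89.1°)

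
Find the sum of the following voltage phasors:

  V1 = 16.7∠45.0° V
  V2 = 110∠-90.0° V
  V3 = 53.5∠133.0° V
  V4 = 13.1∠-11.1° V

Step 1 — Convert each phasor to rectangular form:
  V1 = 16.7·(cos(45.0°) + j·sin(45.0°)) = 11.81 + j11.81 V
  V2 = 110·(cos(-90.0°) + j·sin(-90.0°)) = 0 - j110 V
  V3 = 53.5·(cos(133.0°) + j·sin(133.0°)) = -36.49 + j39.13 V
  V4 = 13.1·(cos(-11.1°) + j·sin(-11.1°)) = 12.85 - j2.522 V
Step 2 — Sum components: V_total = -11.82 - j61.59 V.
Step 3 — Convert to polar: |V_total| = 62.71 V, ∠V_total = -100.9°.

V_total = 62.71∠-100.9° V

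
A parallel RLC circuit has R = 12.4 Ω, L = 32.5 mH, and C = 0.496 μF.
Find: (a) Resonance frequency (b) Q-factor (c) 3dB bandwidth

Step 1 — Resonance: ω₀ = 1/√(LC) = 1/√(0.0325·4.96e-07) = 7876 rad/s.
Step 2 — f₀ = ω₀/(2π) = 1254 Hz.
Step 3 — Parallel Q: Q = R/(ω₀L) = 12.4/(7876·0.0325) = 0.04844.
Step 4 — Bandwidth: Δω = ω₀/Q = 1.626e+05 rad/s; BW = Δω/(2π) = 2.588e+04 Hz.

(a) f₀ = 1254 Hz  (b) Q = 0.04844  (c) BW = 2.588e+04 Hz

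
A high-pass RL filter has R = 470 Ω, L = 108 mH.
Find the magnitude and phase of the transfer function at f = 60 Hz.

Step 1 — Angular frequency: ω = 2π·60 = 377 rad/s.
Step 2 — Transfer function: H(jω) = jωL/(R + jωL).
Step 3 — Numerator jωL = j·40.72; denominator R + jωL = 470 + j40.72.
Step 4 — H = 0.007448 + j0.08598.
Step 5 — Magnitude: |H| = 0.0863 (-21.3 dB); phase: φ = 85.0°.

|H| = 0.0863 (-21.3 dB), φ = 85.0°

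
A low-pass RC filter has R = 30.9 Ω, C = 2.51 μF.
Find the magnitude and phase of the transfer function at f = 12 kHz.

Step 1 — Angular frequency: ω = 2π·1.2e+04 = 7.54e+04 rad/s.
Step 2 — Transfer function: H(jω) = 1/(1 + jωRC).
Step 3 — Denominator: 1 + jωRC = 1 + j·7.54e+04·30.9·2.51e-06 = 1 + j5.848.
Step 4 — H = 0.02841 - j0.1661.
Step 5 — Magnitude: |H| = 0.1686 (-15.5 dB); phase: φ = -80.3°.

|H| = 0.1686 (-15.5 dB), φ = -80.3°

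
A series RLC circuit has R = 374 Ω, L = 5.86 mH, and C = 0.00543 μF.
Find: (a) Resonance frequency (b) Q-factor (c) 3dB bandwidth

Step 1 — Resonance: ω₀ = 1/√(LC) = 1/√(0.00586·5.43e-09) = 1.773e+05 rad/s.
Step 2 — f₀ = ω₀/(2π) = 2.821e+04 Hz.
Step 3 — Series Q: Q = ω₀L/R = 1.773e+05·0.00586/374 = 2.778.
Step 4 — Bandwidth: Δω = ω₀/Q = 6.382e+04 rad/s; BW = Δω/(2π) = 1.016e+04 Hz.

(a) f₀ = 2.821e+04 Hz  (b) Q = 2.778  (c) BW = 1.016e+04 Hz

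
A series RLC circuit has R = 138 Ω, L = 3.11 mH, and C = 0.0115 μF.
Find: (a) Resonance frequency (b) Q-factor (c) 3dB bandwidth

Step 1 — Resonance: ω₀ = 1/√(LC) = 1/√(0.00311·1.15e-08) = 1.672e+05 rad/s.
Step 2 — f₀ = ω₀/(2π) = 2.661e+04 Hz.
Step 3 — Series Q: Q = ω₀L/R = 1.672e+05·0.00311/138 = 3.768.
Step 4 — Bandwidth: Δω = ω₀/Q = 4.437e+04 rad/s; BW = Δω/(2π) = 7062 Hz.

(a) f₀ = 2.661e+04 Hz  (b) Q = 3.768  (c) BW = 7062 Hz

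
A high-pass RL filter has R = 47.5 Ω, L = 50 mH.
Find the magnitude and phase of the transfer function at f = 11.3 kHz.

Step 1 — Angular frequency: ω = 2π·1.13e+04 = 7.1e+04 rad/s.
Step 2 — Transfer function: H(jω) = jωL/(R + jωL).
Step 3 — Numerator jωL = j·3550; denominator R + jωL = 47.5 + j3550.
Step 4 — H = 0.9998 + j0.01338.
Step 5 — Magnitude: |H| = 0.9999 (-0.0 dB); phase: φ = 0.8°.

|H| = 0.9999 (-0.0 dB), φ = 0.8°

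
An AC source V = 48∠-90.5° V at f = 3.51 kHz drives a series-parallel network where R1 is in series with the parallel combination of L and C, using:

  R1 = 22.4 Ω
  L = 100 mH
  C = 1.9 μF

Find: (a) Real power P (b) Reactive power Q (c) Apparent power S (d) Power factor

Step 1 — Angular frequency: ω = 2π·f = 2π·3510 = 2.205e+04 rad/s.
Step 2 — Component impedances:
  R1: Z = R = 22.4 Ω
  L: Z = jωL = j·2.205e+04·0.1 = 0 + j2205 Ω
  C: Z = 1/(jωC) = -j/(ω·C) = 0 - j23.86 Ω
Step 3 — Parallel branch: L || C = 1/(1/L + 1/C) = 0 - j24.13 Ω.
Step 4 — Series with R1: Z_total = R1 + (L || C) = 22.4 - j24.13 Ω = 32.92∠-47.1° Ω.
Step 5 — Source phasor: V = 48∠-90.5° V = -0.4189 - j48 V.
Step 6 — Current: I = V / Z = 1.06 - j1.001 A = 1.458∠-43.4° A.
Step 7 — Complex power: S = V·I* = 47.62 - j51.29 VA.
Step 8 — Real power: P = Re(S) = 47.62 W.
Step 9 — Reactive power: Q = Im(S) = -51.29 VAR.
Step 10 — Apparent power: |S| = 69.98 VA.
Step 11 — Power factor: PF = P/|S| = 0.6804 (leading).

(a) P = 47.62 W  (b) Q = -51.29 VAR  (c) S = 69.98 VA  (d) PF = 0.6804 (leading)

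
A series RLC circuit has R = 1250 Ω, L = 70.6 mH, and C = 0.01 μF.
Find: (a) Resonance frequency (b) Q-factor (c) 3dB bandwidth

Step 1 — Resonance: ω₀ = 1/√(LC) = 1/√(0.0706·1e-08) = 3.764e+04 rad/s.
Step 2 — f₀ = ω₀/(2π) = 5990 Hz.
Step 3 — Series Q: Q = ω₀L/R = 3.764e+04·0.0706/1250 = 2.126.
Step 4 — Bandwidth: Δω = ω₀/Q = 1.771e+04 rad/s; BW = Δω/(2π) = 2818 Hz.

(a) f₀ = 5990 Hz  (b) Q = 2.126  (c) BW = 2818 Hz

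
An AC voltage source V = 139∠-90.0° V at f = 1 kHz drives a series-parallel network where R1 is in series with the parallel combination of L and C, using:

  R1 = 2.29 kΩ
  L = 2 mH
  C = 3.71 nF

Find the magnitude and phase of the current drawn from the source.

Step 1 — Angular frequency: ω = 2π·f = 2π·1000 = 6283 rad/s.
Step 2 — Component impedances:
  R1: Z = R = 2290 Ω
  L: Z = jωL = j·6283·0.002 = 0 + j12.57 Ω
  C: Z = 1/(jωC) = -j/(ω·C) = 0 - j4.29e+04 Ω
Step 3 — Parallel branch: L || C = 1/(1/L + 1/C) = 0 + j12.57 Ω.
Step 4 — Series with R1: Z_total = R1 + (L || C) = 2290 + j12.57 Ω = 2290∠0.3° Ω.
Step 5 — Source phasor: V = 139∠-90.0° V = 0 - j139 V.
Step 6 — Ohm's law: I = V / Z_total = (0 - j139) / (2290 + j12.57) = -0.0003332 - j0.0607 A.
Step 7 — Convert to polar: |I| = 0.0607 A, ∠I = -90.3°.

I = 0.0607∠-90.3° A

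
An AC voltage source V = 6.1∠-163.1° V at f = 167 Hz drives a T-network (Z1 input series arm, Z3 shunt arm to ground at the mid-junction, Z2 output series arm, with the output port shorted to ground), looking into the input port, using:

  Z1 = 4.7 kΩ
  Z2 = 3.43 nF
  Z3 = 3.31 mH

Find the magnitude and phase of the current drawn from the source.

Step 1 — Angular frequency: ω = 2π·f = 2π·167 = 1049 rad/s.
Step 2 — Component impedances:
  Z1: Z = R = 4700 Ω
  Z2: Z = 1/(jωC) = -j/(ω·C) = 0 - j2.778e+05 Ω
  Z3: Z = jωL = j·1049·0.00331 = 0 + j3.473 Ω
Step 3 — With the output port shorted to ground, the output series arm Z2 runs from the junction to ground; the shunt arm Z3 also runs from the junction to ground. They appear in parallel: Z3 || Z2 = 0 + j3.473 Ω.
Step 4 — Series with input arm Z1: Z_in = Z1 + (Z3 || Z2) = 4700 + j3.473 Ω = 4700∠0.0° Ω.
Step 5 — Source phasor: V = 6.1∠-163.1° V = -5.837 - j1.773 V.
Step 6 — Ohm's law: I = V / Z_total = (-5.837 - j1.773) / (4700 + j3.473) = -0.001242 - j0.0003764 A.
Step 7 — Convert to polar: |I| = 0.001298 A, ∠I = -163.1°.

I = 0.001298∠-163.1° A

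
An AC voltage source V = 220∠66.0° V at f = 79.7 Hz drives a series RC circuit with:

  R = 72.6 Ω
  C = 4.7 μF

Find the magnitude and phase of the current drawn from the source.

Step 1 — Angular frequency: ω = 2π·f = 2π·79.7 = 500.8 rad/s.
Step 2 — Component impedances:
  R: Z = R = 72.6 Ω
  C: Z = 1/(jωC) = -j/(ω·C) = 0 - j424.9 Ω
Step 3 — Series combination: Z_total = R + C = 72.6 - j424.9 Ω = 431∠-80.3° Ω.
Step 4 — Source phasor: V = 220∠66.0° V = 89.48 + j201 V.
Step 5 — Ohm's law: I = V / Z_total = (89.48 + j201) / (72.6 - j424.9) = -0.4246 + j0.2832 A.
Step 6 — Convert to polar: |I| = 0.5104 A, ∠I = 146.3°.

I = 0.5104∠146.3° A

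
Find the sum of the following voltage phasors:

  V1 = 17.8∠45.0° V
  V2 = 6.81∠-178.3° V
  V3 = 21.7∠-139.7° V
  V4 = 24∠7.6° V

Step 1 — Convert each phasor to rectangular form:
  V1 = 17.8·(cos(45.0°) + j·sin(45.0°)) = 12.59 + j12.59 V
  V2 = 6.81·(cos(-178.3°) + j·sin(-178.3°)) = -6.807 - j0.202 V
  V3 = 21.7·(cos(-139.7°) + j·sin(-139.7°)) = -16.55 - j14.04 V
  V4 = 24·(cos(7.6°) + j·sin(7.6°)) = 23.79 + j3.174 V
Step 2 — Sum components: V_total = 13.02 + j1.523 V.
Step 3 — Convert to polar: |V_total| = 13.11 V, ∠V_total = 6.7°.

V_total = 13.11∠6.7° V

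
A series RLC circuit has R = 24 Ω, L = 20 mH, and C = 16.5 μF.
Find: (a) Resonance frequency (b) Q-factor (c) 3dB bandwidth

Step 1 — Resonance condition Im(Z)=0 gives ω₀ = 1/√(LC).
Step 2 — ω₀ = 1/√(0.02·1.65e-05) = 1741 rad/s.
Step 3 — f₀ = ω₀/(2π) = 277.1 Hz.
Step 4 — Series Q: Q = ω₀L/R = 1741·0.02/24 = 1.451.
Step 5 — 3dB bandwidth: Δω = ω₀/Q = 1200 rad/s; BW = Δω/(2π) = 191 Hz.

(a) f₀ = 277.1 Hz  (b) Q = 1.451  (c) BW = 191 Hz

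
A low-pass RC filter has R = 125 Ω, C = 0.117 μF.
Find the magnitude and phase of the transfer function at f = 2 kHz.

Step 1 — Angular frequency: ω = 2π·2000 = 1.257e+04 rad/s.
Step 2 — Transfer function: H(jω) = 1/(1 + jωRC).
Step 3 — Denominator: 1 + jωRC = 1 + j·1.257e+04·125·1.17e-07 = 1 + j0.1838.
Step 4 — H = 0.9673 - j0.1778.
Step 5 — Magnitude: |H| = 0.9835 (-0.1 dB); phase: φ = -10.4°.

|H| = 0.9835 (-0.1 dB), φ = -10.4°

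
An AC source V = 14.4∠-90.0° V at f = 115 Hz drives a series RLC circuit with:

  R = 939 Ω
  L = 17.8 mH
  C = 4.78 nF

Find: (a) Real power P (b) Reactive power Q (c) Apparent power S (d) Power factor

Step 1 — Angular frequency: ω = 2π·f = 2π·115 = 722.6 rad/s.
Step 2 — Component impedances:
  R: Z = R = 939 Ω
  L: Z = jωL = j·722.6·0.0178 = 0 + j12.86 Ω
  C: Z = 1/(jωC) = -j/(ω·C) = 0 - j2.895e+05 Ω
Step 3 — Series combination: Z_total = R + L + C = 939 - j2.895e+05 Ω = 2.895e+05∠-89.8° Ω.
Step 4 — Source phasor: V = 14.4∠-90.0° V = 0 - j14.4 V.
Step 5 — Current: I = V / Z = 4.974e-05 - j1.613e-07 A = 4.974e-05∠-0.2° A.
Step 6 — Complex power: S = V·I* = 2.323e-06 - j0.0007162 VA.
Step 7 — Real power: P = Re(S) = 2.323e-06 W.
Step 8 — Reactive power: Q = Im(S) = -0.0007162 VAR.
Step 9 — Apparent power: |S| = 0.0007162 VA.
Step 10 — Power factor: PF = P/|S| = 0.003243 (leading).

(a) P = 2.323e-06 W  (b) Q = -0.0007162 VAR  (c) S = 0.0007162 VA  (d) PF = 0.003243 (leading)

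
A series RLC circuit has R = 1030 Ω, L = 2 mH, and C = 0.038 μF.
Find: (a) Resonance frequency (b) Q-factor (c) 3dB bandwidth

Step 1 — Resonance: ω₀ = 1/√(LC) = 1/√(0.002·3.8e-08) = 1.147e+05 rad/s.
Step 2 — f₀ = ω₀/(2π) = 1.826e+04 Hz.
Step 3 — Series Q: Q = ω₀L/R = 1.147e+05·0.002/1030 = 0.2227.
Step 4 — Bandwidth: Δω = ω₀/Q = 5.15e+05 rad/s; BW = Δω/(2π) = 8.196e+04 Hz.

(a) f₀ = 1.826e+04 Hz  (b) Q = 0.2227  (c) BW = 8.196e+04 Hz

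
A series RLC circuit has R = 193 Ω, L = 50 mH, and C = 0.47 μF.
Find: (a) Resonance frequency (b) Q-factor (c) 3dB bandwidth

Step 1 — Resonance: ω₀ = 1/√(LC) = 1/√(0.05·4.7e-07) = 6523 rad/s.
Step 2 — f₀ = ω₀/(2π) = 1038 Hz.
Step 3 — Series Q: Q = ω₀L/R = 6523·0.05/193 = 1.69.
Step 4 — Bandwidth: Δω = ω₀/Q = 3860 rad/s; BW = Δω/(2π) = 614.3 Hz.

(a) f₀ = 1038 Hz  (b) Q = 1.69  (c) BW = 614.3 Hz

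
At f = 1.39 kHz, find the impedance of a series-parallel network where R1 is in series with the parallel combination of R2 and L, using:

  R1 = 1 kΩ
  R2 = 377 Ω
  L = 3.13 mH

Step 1 — Angular frequency: ω = 2π·f = 2π·1390 = 8734 rad/s.
Step 2 — Component impedances:
  R1: Z = R = 1000 Ω
  R2: Z = R = 377 Ω
  L: Z = jωL = j·8734·0.00313 = 0 + j27.34 Ω
Step 3 — Parallel branch: R2 || L = 1/(1/R2 + 1/L) = 1.972 + j27.19 Ω.
Step 4 — Series with R1: Z_total = R1 + (R2 || L) = 1002 + j27.19 Ω = 1002∠1.6° Ω.

Z = 1002 + j27.19 Ω = 1002∠1.6° Ω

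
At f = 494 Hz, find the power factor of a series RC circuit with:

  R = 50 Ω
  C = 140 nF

Step 1 — Angular frequency: ω = 2π·f = 2π·494 = 3104 rad/s.
Step 2 — Component impedances:
  R: Z = R = 50 Ω
  C: Z = 1/(jωC) = -j/(ω·C) = 0 - j2301 Ω
Step 3 — Series combination: Z_total = R + C = 50 - j2301 Ω = 2302∠-88.8° Ω.
Step 4 — Power factor: PF = cos(φ) = Re(Z)/|Z| = 50/2302 = 0.02172.
Step 5 — Type: Im(Z) = -2301 ⇒ leading (phase φ = -88.8°).

PF = 0.02172 (leading, φ = -88.8°)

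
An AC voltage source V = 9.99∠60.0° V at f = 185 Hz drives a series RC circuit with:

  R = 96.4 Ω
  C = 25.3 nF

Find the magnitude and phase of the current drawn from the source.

Step 1 — Angular frequency: ω = 2π·f = 2π·185 = 1162 rad/s.
Step 2 — Component impedances:
  R: Z = R = 96.4 Ω
  C: Z = 1/(jωC) = -j/(ω·C) = 0 - j3.4e+04 Ω
Step 3 — Series combination: Z_total = R + C = 96.4 - j3.4e+04 Ω = 3.4e+04∠-89.8° Ω.
Step 4 — Source phasor: V = 9.99∠60.0° V = 4.995 + j8.652 V.
Step 5 — Ohm's law: I = V / Z_total = (4.995 + j8.652) / (96.4 - j3.4e+04) = -0.000254 + j0.0001476 A.
Step 6 — Convert to polar: |I| = 0.0002938 A, ∠I = 149.8°.

I = 0.0002938∠149.8° A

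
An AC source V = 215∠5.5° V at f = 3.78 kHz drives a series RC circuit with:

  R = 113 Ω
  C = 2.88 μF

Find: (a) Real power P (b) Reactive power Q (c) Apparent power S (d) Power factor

Step 1 — Angular frequency: ω = 2π·f = 2π·3780 = 2.375e+04 rad/s.
Step 2 — Component impedances:
  R: Z = R = 113 Ω
  C: Z = 1/(jωC) = -j/(ω·C) = 0 - j14.62 Ω
Step 3 — Series combination: Z_total = R + C = 113 - j14.62 Ω = 113.9∠-7.4° Ω.
Step 4 — Source phasor: V = 215∠5.5° V = 214 + j20.61 V.
Step 5 — Current: I = V / Z = 1.84 + j0.4204 A = 1.887∠12.9° A.
Step 6 — Complex power: S = V·I* = 402.3 - j52.05 VA.
Step 7 — Real power: P = Re(S) = 402.3 W.
Step 8 — Reactive power: Q = Im(S) = -52.05 VAR.
Step 9 — Apparent power: |S| = 405.7 VA.
Step 10 — Power factor: PF = P/|S| = 0.9917 (leading).

(a) P = 402.3 W  (b) Q = -52.05 VAR  (c) S = 405.7 VA  (d) PF = 0.9917 (leading)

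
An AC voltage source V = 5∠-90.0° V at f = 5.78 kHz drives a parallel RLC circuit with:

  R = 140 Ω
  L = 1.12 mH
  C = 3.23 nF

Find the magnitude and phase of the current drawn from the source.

Step 1 — Angular frequency: ω = 2π·f = 2π·5780 = 3.632e+04 rad/s.
Step 2 — Component impedances:
  R: Z = R = 140 Ω
  L: Z = jωL = j·3.632e+04·0.00112 = 0 + j40.67 Ω
  C: Z = 1/(jωC) = -j/(ω·C) = 0 - j8525 Ω
Step 3 — Parallel combination: 1/Z_total = 1/R + 1/L + 1/C; Z_total = 10.99 + j37.66 Ω = 39.23∠73.7° Ω.
Step 4 — Source phasor: V = 5∠-90.0° V = 0 - j5 V.
Step 5 — Ohm's law: I = V / Z_total = (0 - j5) / (10.99 + j37.66) = -0.1223 - j0.03571 A.
Step 6 — Convert to polar: |I| = 0.1274 A, ∠I = -163.7°.

I = 0.1274∠-163.7° A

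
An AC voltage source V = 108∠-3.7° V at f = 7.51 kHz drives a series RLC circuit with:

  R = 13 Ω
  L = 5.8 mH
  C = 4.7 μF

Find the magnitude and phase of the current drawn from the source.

Step 1 — Angular frequency: ω = 2π·f = 2π·7510 = 4.719e+04 rad/s.
Step 2 — Component impedances:
  R: Z = R = 13 Ω
  L: Z = jωL = j·4.719e+04·0.0058 = 0 + j273.7 Ω
  C: Z = 1/(jωC) = -j/(ω·C) = 0 - j4.509 Ω
Step 3 — Series combination: Z_total = R + L + C = 13 + j269.2 Ω = 269.5∠87.2° Ω.
Step 4 — Source phasor: V = 108∠-3.7° V = 107.8 - j6.969 V.
Step 5 — Ohm's law: I = V / Z_total = (107.8 - j6.969) / (13 + j269.2) = -0.00654 - j0.4007 A.
Step 6 — Convert to polar: |I| = 0.4008 A, ∠I = -90.9°.

I = 0.4008∠-90.9° A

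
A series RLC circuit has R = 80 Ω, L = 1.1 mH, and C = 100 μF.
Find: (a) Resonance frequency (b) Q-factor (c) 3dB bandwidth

Step 1 — Resonance: ω₀ = 1/√(LC) = 1/√(0.0011·0.0001) = 3015 rad/s.
Step 2 — f₀ = ω₀/(2π) = 479.9 Hz.
Step 3 — Series Q: Q = ω₀L/R = 3015·0.0011/80 = 0.04146.
Step 4 — Bandwidth: Δω = ω₀/Q = 7.273e+04 rad/s; BW = Δω/(2π) = 1.157e+04 Hz.

(a) f₀ = 479.9 Hz  (b) Q = 0.04146  (c) BW = 1.157e+04 Hz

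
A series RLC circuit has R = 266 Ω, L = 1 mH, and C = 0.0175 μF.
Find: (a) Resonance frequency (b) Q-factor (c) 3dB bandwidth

Step 1 — Resonance: ω₀ = 1/√(LC) = 1/√(0.001·1.75e-08) = 2.39e+05 rad/s.
Step 2 — f₀ = ω₀/(2π) = 3.805e+04 Hz.
Step 3 — Series Q: Q = ω₀L/R = 2.39e+05·0.001/266 = 0.8987.
Step 4 — Bandwidth: Δω = ω₀/Q = 2.66e+05 rad/s; BW = Δω/(2π) = 4.234e+04 Hz.

(a) f₀ = 3.805e+04 Hz  (b) Q = 0.8987  (c) BW = 4.234e+04 Hz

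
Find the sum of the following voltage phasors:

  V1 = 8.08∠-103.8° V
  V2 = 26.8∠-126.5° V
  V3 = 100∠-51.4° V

Step 1 — Convert each phasor to rectangular form:
  V1 = 8.08·(cos(-103.8°) + j·sin(-103.8°)) = -1.927 - j7.847 V
  V2 = 26.8·(cos(-126.5°) + j·sin(-126.5°)) = -15.94 - j21.54 V
  V3 = 100·(cos(-51.4°) + j·sin(-51.4°)) = 62.39 - j78.15 V
Step 2 — Sum components: V_total = 44.52 - j107.5 V.
Step 3 — Convert to polar: |V_total| = 116.4 V, ∠V_total = -67.5°.

V_total = 116.4∠-67.5° V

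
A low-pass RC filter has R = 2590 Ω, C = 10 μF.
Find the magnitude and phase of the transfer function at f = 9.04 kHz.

Step 1 — Angular frequency: ω = 2π·9040 = 5.68e+04 rad/s.
Step 2 — Transfer function: H(jω) = 1/(1 + jωRC).
Step 3 — Denominator: 1 + jωRC = 1 + j·5.68e+04·2590·1e-05 = 1 + j1471.
Step 4 — H = 4.621e-07 - j0.0006798.
Step 5 — Magnitude: |H| = 0.0006798 (-63.4 dB); phase: φ = -90.0°.

|H| = 0.0006798 (-63.4 dB), φ = -90.0°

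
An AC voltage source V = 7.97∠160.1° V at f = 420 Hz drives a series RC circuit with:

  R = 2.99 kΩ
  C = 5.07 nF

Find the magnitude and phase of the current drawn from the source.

Step 1 — Angular frequency: ω = 2π·f = 2π·420 = 2639 rad/s.
Step 2 — Component impedances:
  R: Z = R = 2990 Ω
  C: Z = 1/(jωC) = -j/(ω·C) = 0 - j7.474e+04 Ω
Step 3 — Series combination: Z_total = R + C = 2990 - j7.474e+04 Ω = 7.48e+04∠-87.7° Ω.
Step 4 — Source phasor: V = 7.97∠160.1° V = -7.494 + j2.713 V.
Step 5 — Ohm's law: I = V / Z_total = (-7.494 + j2.713) / (2990 - j7.474e+04) = -4.024e-05 - j9.866e-05 A.
Step 6 — Convert to polar: |I| = 0.0001065 A, ∠I = -112.2°.

I = 0.0001065∠-112.2° A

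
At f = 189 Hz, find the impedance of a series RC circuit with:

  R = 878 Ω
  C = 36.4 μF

Step 1 — Angular frequency: ω = 2π·f = 2π·189 = 1188 rad/s.
Step 2 — Component impedances:
  R: Z = R = 878 Ω
  C: Z = 1/(jωC) = -j/(ω·C) = 0 - j23.13 Ω
Step 3 — Series combination: Z_total = R + C = 878 - j23.13 Ω = 878.3∠-1.5° Ω.

Z = 878 - j23.13 Ω = 878.3∠-1.5° Ω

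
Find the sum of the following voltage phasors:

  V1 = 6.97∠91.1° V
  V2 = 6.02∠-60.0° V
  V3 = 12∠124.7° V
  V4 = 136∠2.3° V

Step 1 — Convert each phasor to rectangular form:
  V1 = 6.97·(cos(91.1°) + j·sin(91.1°)) = -0.1338 + j6.969 V
  V2 = 6.02·(cos(-60.0°) + j·sin(-60.0°)) = 3.01 - j5.213 V
  V3 = 12·(cos(124.7°) + j·sin(124.7°)) = -6.831 + j9.866 V
  V4 = 136·(cos(2.3°) + j·sin(2.3°)) = 135.9 + j5.458 V
Step 2 — Sum components: V_total = 131.9 + j17.08 V.
Step 3 — Convert to polar: |V_total| = 133 V, ∠V_total = 7.4°.

V_total = 133∠7.4° V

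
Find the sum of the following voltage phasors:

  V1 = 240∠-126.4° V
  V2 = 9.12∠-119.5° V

Step 1 — Convert each phasor to rectangular form:
  V1 = 240·(cos(-126.4°) + j·sin(-126.4°)) = -142.4 - j193.2 V
  V2 = 9.12·(cos(-119.5°) + j·sin(-119.5°)) = -4.491 - j7.938 V
Step 2 — Sum components: V_total = -146.9 - j201.1 V.
Step 3 — Convert to polar: |V_total| = 249.1 V, ∠V_total = -126.1°.

V_total = 249.1∠-126.1° V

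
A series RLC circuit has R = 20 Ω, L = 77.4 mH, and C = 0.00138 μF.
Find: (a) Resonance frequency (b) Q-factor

Step 1 — Resonance condition Im(Z)=0 gives ω₀ = 1/√(LC).
Step 2 — ω₀ = 1/√(0.0774·1.38e-09) = 9.676e+04 rad/s.
Step 3 — f₀ = ω₀/(2π) = 1.54e+04 Hz.
Step 4 — Series Q: Q = ω₀L/R = 9.676e+04·0.0774/20 = 374.5.

(a) f₀ = 1.54e+04 Hz  (b) Q = 374.5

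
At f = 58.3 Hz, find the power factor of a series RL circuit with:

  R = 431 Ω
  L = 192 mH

Step 1 — Angular frequency: ω = 2π·f = 2π·58.3 = 366.3 rad/s.
Step 2 — Component impedances:
  R: Z = R = 431 Ω
  L: Z = jωL = j·366.3·0.192 = 0 + j70.33 Ω
Step 3 — Series combination: Z_total = R + L = 431 + j70.33 Ω = 436.7∠9.3° Ω.
Step 4 — Power factor: PF = cos(φ) = Re(Z)/|Z| = 431/436.7 = 0.9869.
Step 5 — Type: Im(Z) = 70.33 ⇒ lagging (phase φ = 9.3°).

PF = 0.9869 (lagging, φ = 9.3°)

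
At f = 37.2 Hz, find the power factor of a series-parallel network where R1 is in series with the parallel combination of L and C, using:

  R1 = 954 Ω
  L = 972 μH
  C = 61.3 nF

Step 1 — Angular frequency: ω = 2π·f = 2π·37.2 = 233.7 rad/s.
Step 2 — Component impedances:
  R1: Z = R = 954 Ω
  L: Z = jωL = j·233.7·0.000972 = 0 + j0.2272 Ω
  C: Z = 1/(jωC) = -j/(ω·C) = 0 - j6.979e+04 Ω
Step 3 — Parallel branch: L || C = 1/(1/L + 1/C) = 0 + j0.2272 Ω.
Step 4 — Series with R1: Z_total = R1 + (L || C) = 954 + j0.2272 Ω = 954∠0.0° Ω.
Step 5 — Power factor: PF = cos(φ) = Re(Z)/|Z| = 954/954 = 1.
Step 6 — Type: Im(Z) = 0.2272 ⇒ lagging (phase φ = 0.0°).

PF = 1 (lagging, φ = 0.0°)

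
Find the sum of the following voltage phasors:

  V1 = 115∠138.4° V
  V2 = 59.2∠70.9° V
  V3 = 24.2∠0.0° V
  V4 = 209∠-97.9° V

Step 1 — Convert each phasor to rectangular form:
  V1 = 115·(cos(138.4°) + j·sin(138.4°)) = -86 + j76.35 V
  V2 = 59.2·(cos(70.9°) + j·sin(70.9°)) = 19.37 + j55.94 V
  V3 = 24.2·(cos(0.0°) + j·sin(0.0°)) = 24.2 V
  V4 = 209·(cos(-97.9°) + j·sin(-97.9°)) = -28.73 - j207 V
Step 2 — Sum components: V_total = -71.15 - j74.72 V.
Step 3 — Convert to polar: |V_total| = 103.2 V, ∠V_total = -133.6°.

V_total = 103.2∠-133.6° V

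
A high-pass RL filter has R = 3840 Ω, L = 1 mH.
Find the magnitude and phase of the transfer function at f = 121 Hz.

Step 1 — Angular frequency: ω = 2π·121 = 760.3 rad/s.
Step 2 — Transfer function: H(jω) = jωL/(R + jωL).
Step 3 — Numerator jωL = j·0.7603; denominator R + jωL = 3840 + j0.7603.
Step 4 — H = 3.92e-08 + j0.000198.
Step 5 — Magnitude: |H| = 0.000198 (-74.1 dB); phase: φ = 90.0°.

|H| = 0.000198 (-74.1 dB), φ = 90.0°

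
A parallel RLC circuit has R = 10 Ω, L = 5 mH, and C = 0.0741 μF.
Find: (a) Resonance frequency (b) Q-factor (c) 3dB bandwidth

Step 1 — Resonance: ω₀ = 1/√(LC) = 1/√(0.005·7.41e-08) = 5.195e+04 rad/s.
Step 2 — f₀ = ω₀/(2π) = 8268 Hz.
Step 3 — Parallel Q: Q = R/(ω₀L) = 10/(5.195e+04·0.005) = 0.0385.
Step 4 — Bandwidth: Δω = ω₀/Q = 1.35e+06 rad/s; BW = Δω/(2π) = 2.148e+05 Hz.

(a) f₀ = 8268 Hz  (b) Q = 0.0385  (c) BW = 2.148e+05 Hz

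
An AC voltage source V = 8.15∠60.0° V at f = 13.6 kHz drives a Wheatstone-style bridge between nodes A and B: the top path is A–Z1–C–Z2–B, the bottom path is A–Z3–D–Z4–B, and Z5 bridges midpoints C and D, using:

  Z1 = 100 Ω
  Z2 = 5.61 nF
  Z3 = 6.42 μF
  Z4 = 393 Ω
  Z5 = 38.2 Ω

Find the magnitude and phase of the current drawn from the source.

Step 1 — Angular frequency: ω = 2π·f = 2π·1.36e+04 = 8.545e+04 rad/s.
Step 2 — Component impedances:
  Z1: Z = R = 100 Ω
  Z2: Z = 1/(jωC) = -j/(ω·C) = 0 - j2086 Ω
  Z3: Z = 1/(jωC) = -j/(ω·C) = 0 - j1.823 Ω
  Z4: Z = R = 393 Ω
  Z5: Z = R = 38.2 Ω
Step 3 — Bridge requires nodal analysis (the Z5 bridge couples midpoints C and D, so the two paths cannot be reduced to a simple series/parallel combination). Setting node B to ground and injecting 1 A at node A, the 3-node admittance system at A, C, D solves to V_A = Z_AB = 378.5 - j72.93 Ω = 385.5∠-10.9° Ω.
Step 4 — Source phasor: V = 8.15∠60.0° V = 4.075 + j7.058 V.
Step 5 — Ohm's law: I = V / Z_total = (4.075 + j7.058) / (378.5 - j72.93) = 0.006916 + j0.01998 A.
Step 6 — Convert to polar: |I| = 0.02114 A, ∠I = 70.9°.

I = 0.02114∠70.9° A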